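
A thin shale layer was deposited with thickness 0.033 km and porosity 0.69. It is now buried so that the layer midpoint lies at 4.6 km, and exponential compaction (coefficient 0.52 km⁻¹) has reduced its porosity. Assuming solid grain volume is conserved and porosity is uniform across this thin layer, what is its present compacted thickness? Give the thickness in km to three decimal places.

0.011 km

Porosity at 4.6 km: φ = 0.69·exp(−0.52×4.6) = 0.0631
Solid-volume conservation: h(1−φ) = h₀(1−φ₀) ⇒ h = h₀·(1−φ₀)/(1−φ)
h = 0.033 × (1 − 0.69)/(1 − 0.0631) = 0.033 × 0.3309 = 0.0109 km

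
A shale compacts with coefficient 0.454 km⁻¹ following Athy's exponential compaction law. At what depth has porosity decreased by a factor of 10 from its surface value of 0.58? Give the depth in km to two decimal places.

5.07 km

n/n₀ = 1/10 ⇒ exp(−c·Z) = 1/10 ⇒ Z = ln(10) / c
Z = 2.3026 / 0.454 = 5.072 km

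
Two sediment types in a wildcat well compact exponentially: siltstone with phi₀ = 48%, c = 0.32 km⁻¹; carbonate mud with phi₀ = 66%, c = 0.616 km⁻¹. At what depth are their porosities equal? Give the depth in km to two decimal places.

Set phi₀ₐ e^(−cₐZ) = phi₀ᵦ e^(−cᵦZ) ⇒ ln(phi₀ₐ/phi₀ᵦ) = (cₐ − cᵦ)·Z
Z = ln(0.48/0.66) / (0.32 − 0.616) = -0.3185 / -0.296 = 1.076 km

1.08 km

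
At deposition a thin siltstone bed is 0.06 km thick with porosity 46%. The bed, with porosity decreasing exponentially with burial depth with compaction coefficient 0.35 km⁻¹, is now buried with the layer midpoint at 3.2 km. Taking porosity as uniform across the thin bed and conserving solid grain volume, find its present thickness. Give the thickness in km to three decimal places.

Porosity at 3.2 km: n = 0.46·exp(−0.35×3.2) = 0.1501
Solid-volume conservation: h(1−n) = h₀(1−n₀) ⇒ h = h₀·(1−n₀)/(1−n)
h = 0.06 × (1 − 0.46)/(1 − 0.1501) = 0.06 × 0.6354 = 0.0381 km

0.038 km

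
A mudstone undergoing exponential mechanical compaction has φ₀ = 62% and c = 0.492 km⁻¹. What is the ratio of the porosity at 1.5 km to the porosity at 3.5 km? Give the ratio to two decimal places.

2.68

φ(z₁)/φ(z₂) = e^(−c·z₁)/e^(−c·z₂) = e^{c(z₂−z₁)}
= exp(0.492 × 2) = exp(0.984) = 2.6751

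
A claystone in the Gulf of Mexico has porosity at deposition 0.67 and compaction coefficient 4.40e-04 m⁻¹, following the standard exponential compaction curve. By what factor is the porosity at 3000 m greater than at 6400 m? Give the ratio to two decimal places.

Working in km (1 km = 1000 m; β in km⁻¹ = β in m⁻¹ × 1000):
n(Z₁)/n(Z₂) = e^(−β·Z₁)/e^(−β·Z₂) = e^{β(Z₂−Z₁)}
= exp(0.44 × 3.4) = exp(1.496) = 4.4638

4.46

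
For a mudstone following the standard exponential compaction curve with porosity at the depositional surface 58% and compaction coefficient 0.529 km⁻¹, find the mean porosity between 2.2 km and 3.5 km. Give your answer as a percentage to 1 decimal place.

13.1%

⟨n⟩ = (1/(Z₂−Z₁)) ∫ n₀ e^(−βZ) dZ = n₀·(e^(−β·Z₁) − e^(−β·Z₂)) / (β·(Z₂−Z₁))
e^(−0.529×2.2) = 0.3123; e^(−0.529×3.5) = 0.1570
⟨n⟩ = 0.58 × (0.3123 − 0.1570) / (0.529 × 1.3) = 0.58 × 0.2258 = 0.1310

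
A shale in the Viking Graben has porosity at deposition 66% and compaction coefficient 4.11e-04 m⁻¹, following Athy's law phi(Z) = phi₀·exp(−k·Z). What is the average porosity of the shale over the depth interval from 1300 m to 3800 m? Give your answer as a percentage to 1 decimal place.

Working in km (1 km = 1000 m; k in km⁻¹ = k in m⁻¹ × 1000):
⟨phi⟩ = (1/(Z₂−Z₁)) ∫ phi₀ e^(−kZ) dZ = phi₀·(e^(−k·Z₁) − e^(−k·Z₂)) / (k·(Z₂−Z₁))
e^(−0.411×1.3) = 0.5861; e^(−0.411×3.8) = 0.2098
⟨phi⟩ = 0.66 × (0.5861 − 0.2098) / (0.411 × 2.5) = 0.66 × 0.3662 = 0.2417

24.2%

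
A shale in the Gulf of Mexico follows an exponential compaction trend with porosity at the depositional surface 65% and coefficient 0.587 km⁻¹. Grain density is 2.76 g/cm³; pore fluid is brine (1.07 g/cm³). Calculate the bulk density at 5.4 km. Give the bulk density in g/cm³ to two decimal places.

2.71 g/cm³

Porosity at depth: φ = 0.65·exp(−0.587×5.4) = 0.65×0.0420 = 0.0273
Bulk density: ρ_b = (1−φ)ρ_g + φ·ρ_f = 0.9727×2.76 + 0.0273×1.07
       = 2.685 + 0.029 = 2.714 g/cm³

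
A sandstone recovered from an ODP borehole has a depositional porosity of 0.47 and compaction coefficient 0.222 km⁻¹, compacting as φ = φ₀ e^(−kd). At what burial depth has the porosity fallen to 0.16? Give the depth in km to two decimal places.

Invert Athy's law: d = ln(φ₀/φ) / k
d = ln(0.47/0.16) / 0.222 = ln(2.937) / 0.222 = 1.0776 / 0.222 = 4.854 km

4.85 km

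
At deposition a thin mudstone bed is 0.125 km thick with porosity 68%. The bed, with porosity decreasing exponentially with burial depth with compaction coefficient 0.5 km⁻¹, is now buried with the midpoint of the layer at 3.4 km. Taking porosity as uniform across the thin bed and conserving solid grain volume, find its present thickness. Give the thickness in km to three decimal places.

0.046 km

Porosity at 3.4 km: phi = 0.68·exp(−0.5×3.4) = 0.1242
Solid-volume conservation: h(1−phi) = h₀(1−phi₀) ⇒ h = h₀·(1−phi₀)/(1−phi)
h = 0.125 × (1 − 0.68)/(1 − 0.1242) = 0.125 × 0.3654 = 0.0457 km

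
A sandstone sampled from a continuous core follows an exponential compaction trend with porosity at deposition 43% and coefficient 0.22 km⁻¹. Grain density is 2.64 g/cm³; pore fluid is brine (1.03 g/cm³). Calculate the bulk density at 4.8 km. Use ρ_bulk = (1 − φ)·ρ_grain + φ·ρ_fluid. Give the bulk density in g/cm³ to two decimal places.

Porosity at depth: φ = 0.43·exp(−0.22×4.8) = 0.43×0.3478 = 0.1496
Bulk density: ρ_b = (1−φ)ρ_g + φ·ρ_f = 0.8504×2.64 + 0.1496×1.03
       = 2.245 + 0.154 = 2.399 g/cm³

2.40 g/cm³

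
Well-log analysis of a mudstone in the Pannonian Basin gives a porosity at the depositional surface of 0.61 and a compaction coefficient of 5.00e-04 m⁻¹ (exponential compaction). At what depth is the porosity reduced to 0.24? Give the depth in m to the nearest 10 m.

Working in km (1 km = 1000 m; k in km⁻¹ = k in m⁻¹ × 1000):
Invert Athy's law: Z = ln(φ₀/φ) / k
Z = ln(0.61/0.24) / 0.5 = ln(2.542) / 0.5 = 0.9328 / 0.5 = 1.866 km

1870 m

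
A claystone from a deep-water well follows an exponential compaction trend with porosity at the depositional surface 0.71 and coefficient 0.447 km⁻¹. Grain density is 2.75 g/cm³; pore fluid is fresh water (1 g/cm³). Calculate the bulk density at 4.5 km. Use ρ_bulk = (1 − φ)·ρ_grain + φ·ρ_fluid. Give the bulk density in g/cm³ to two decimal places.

Porosity at depth: n = 0.71·exp(−0.447×4.5) = 0.71×0.1338 = 0.0950
Bulk density: ρ_b = (1−n)ρ_g + n·ρ_f = 0.9050×2.75 + 0.0950×1
       = 2.489 + 0.095 = 2.584 g/cm³

2.58 g/cm³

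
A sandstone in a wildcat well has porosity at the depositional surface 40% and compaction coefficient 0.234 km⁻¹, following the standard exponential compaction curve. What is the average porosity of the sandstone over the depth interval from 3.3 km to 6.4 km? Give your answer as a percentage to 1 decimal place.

13.1%

⟨φ⟩ = (1/(d₂−d₁)) ∫ φ₀ e^(−cd) dd = φ₀·(e^(−c·d₁) − e^(−c·d₂)) / (c·(d₂−d₁))
e^(−0.234×3.3) = 0.4620; e^(−0.234×6.4) = 0.2237
⟨φ⟩ = 0.4 × (0.4620 − 0.2237) / (0.234 × 3.1) = 0.4 × 0.3285 = 0.1314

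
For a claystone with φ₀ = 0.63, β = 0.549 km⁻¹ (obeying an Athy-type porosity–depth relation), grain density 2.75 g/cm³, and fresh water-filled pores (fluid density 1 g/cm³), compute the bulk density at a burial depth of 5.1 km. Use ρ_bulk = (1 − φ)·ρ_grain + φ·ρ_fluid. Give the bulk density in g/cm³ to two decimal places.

Porosity at depth: φ = 0.63·exp(−0.549×5.1) = 0.63×0.0608 = 0.0383
Bulk density: ρ_b = (1−φ)ρ_g + φ·ρ_f = 0.9617×2.75 + 0.0383×1
       = 2.645 + 0.038 = 2.683 g/cm³

2.68 g/cm³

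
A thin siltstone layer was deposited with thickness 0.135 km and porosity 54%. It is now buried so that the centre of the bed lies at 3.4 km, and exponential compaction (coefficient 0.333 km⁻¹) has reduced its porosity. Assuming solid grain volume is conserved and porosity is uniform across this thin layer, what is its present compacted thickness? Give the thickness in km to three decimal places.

0.075 km

Porosity at 3.4 km: n = 0.54·exp(−0.333×3.4) = 0.1741
Solid-volume conservation: h(1−n) = h₀(1−n₀) ⇒ h = h₀·(1−n₀)/(1−n)
h = 0.135 × (1 − 0.54)/(1 − 0.1741) = 0.135 × 0.5569 = 0.0752 km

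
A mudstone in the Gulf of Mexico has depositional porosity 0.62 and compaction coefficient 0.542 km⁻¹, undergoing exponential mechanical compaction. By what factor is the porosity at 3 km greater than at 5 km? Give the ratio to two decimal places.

2.96

φ(d₁)/φ(d₂) = e^(−c·d₁)/e^(−c·d₂) = e^{c(d₂−d₁)}
= exp(0.542 × 2) = exp(1.084) = 2.9565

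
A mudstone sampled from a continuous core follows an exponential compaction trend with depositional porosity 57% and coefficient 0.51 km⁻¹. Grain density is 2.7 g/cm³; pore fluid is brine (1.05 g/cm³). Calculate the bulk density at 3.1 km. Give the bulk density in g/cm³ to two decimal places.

Porosity at depth: φ = 0.57·exp(−0.51×3.1) = 0.57×0.2058 = 0.1173
Bulk density: ρ_b = (1−φ)ρ_g + φ·ρ_f = 0.8827×2.7 + 0.1173×1.05
       = 2.383 + 0.123 = 2.506 g/cm³

2.51 g/cm³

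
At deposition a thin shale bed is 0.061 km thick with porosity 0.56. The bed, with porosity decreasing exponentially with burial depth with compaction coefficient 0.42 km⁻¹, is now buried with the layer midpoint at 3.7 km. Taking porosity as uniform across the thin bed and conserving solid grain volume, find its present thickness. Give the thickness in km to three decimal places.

Porosity at 3.7 km: n = 0.56·exp(−0.42×3.7) = 0.1184
Solid-volume conservation: h(1−n) = h₀(1−n₀) ⇒ h = h₀·(1−n₀)/(1−n)
h = 0.061 × (1 − 0.56)/(1 − 0.1184) = 0.061 × 0.4991 = 0.0304 km

0.030 km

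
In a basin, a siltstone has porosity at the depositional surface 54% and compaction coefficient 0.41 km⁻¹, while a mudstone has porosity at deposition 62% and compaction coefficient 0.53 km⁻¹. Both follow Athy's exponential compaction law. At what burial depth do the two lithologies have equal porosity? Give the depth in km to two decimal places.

1.15 km

Set phi₀ₐ e^(−βₐZ) = phi₀ᵦ e^(−βᵦZ) ⇒ ln(phi₀ₐ/phi₀ᵦ) = (βₐ − βᵦ)·Z
Z = ln(0.54/0.62) / (0.41 − 0.53) = -0.1382 / -0.12 = 1.151 km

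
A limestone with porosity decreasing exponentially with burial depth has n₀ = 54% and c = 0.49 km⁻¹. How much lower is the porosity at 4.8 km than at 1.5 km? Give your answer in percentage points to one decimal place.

20.8 percentage points

n(1.5) = 0.54·e^(−0.49×1.5) = 0.2589
n(4.8) = 0.54·e^(−0.49×4.8) = 0.0514
Δn = 0.2589 − 0.0514 = 0.2075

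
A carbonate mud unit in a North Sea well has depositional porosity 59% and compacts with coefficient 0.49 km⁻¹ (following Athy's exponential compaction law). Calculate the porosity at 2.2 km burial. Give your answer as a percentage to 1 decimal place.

20.1%

phi = phi₀·exp(−k·z) = 0.59 × exp(−0.49 × 2.2) = 0.59 × exp(−1.078)
  = 0.59 × 0.3403 = 0.2008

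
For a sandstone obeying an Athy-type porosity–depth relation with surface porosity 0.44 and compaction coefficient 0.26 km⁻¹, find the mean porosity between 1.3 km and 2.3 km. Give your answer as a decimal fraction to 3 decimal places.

0.276

⟨φ⟩ = (1/(Z₂−Z₁)) ∫ φ₀ e^(−βZ) dZ = φ₀·(e^(−β·Z₁) − e^(−β·Z₂)) / (β·(Z₂−Z₁))
e^(−0.26×1.3) = 0.7132; e^(−0.26×2.3) = 0.5499
⟨φ⟩ = 0.44 × (0.7132 − 0.5499) / (0.26 × 1) = 0.44 × 0.6280 = 0.2763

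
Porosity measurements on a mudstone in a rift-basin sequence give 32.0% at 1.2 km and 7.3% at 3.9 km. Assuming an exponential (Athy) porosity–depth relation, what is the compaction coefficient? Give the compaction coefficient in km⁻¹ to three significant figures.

0.547 km⁻¹

Athy: n(Z) = n₀ e^(−kZ) ⇒ n₁/n₂ = e^{k(Z₂−Z₁)} ⇒ k = ln(n₁/n₂)/(Z₂−Z₁)
k = ln(0.32/0.073) / (3.9 − 1.2) = ln(4.384) / 2.7 = 1.4779 / 2.7 = 0.5474 km⁻¹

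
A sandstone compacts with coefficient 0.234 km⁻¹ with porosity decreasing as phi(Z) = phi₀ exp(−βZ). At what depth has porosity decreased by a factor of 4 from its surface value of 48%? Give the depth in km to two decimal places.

5.92 km

phi/phi₀ = 1/4 ⇒ exp(−β·Z) = 1/4 ⇒ Z = ln(4) / β
Z = 1.3863 / 0.234 = 5.924 km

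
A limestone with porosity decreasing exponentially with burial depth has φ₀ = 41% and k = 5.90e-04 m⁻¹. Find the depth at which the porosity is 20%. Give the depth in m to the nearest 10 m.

Working in km (1 km = 1000 m; k in km⁻¹ = k in m⁻¹ × 1000):
Invert Athy's law: z = ln(φ₀/φ) / k
z = ln(0.41/0.2) / 0.59 = ln(2.05) / 0.59 = 0.7178 / 0.59 = 1.217 km

1220 m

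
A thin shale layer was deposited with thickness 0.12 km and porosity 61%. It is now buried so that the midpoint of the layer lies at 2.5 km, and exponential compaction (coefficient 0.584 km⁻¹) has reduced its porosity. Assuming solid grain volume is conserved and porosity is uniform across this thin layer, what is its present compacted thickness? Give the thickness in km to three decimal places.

0.055 km

Porosity at 2.5 km: n = 0.61·exp(−0.584×2.5) = 0.1417
Solid-volume conservation: h(1−n) = h₀(1−n₀) ⇒ h = h₀·(1−n₀)/(1−n)
h = 0.12 × (1 − 0.61)/(1 − 0.1417) = 0.12 × 0.4544 = 0.0545 km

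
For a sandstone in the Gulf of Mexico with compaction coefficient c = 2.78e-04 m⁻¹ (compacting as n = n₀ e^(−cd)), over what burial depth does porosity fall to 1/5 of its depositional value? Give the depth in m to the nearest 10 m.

Working in km (1 km = 1000 m; c in km⁻¹ = c in m⁻¹ × 1000):
n/n₀ = 1/5 ⇒ exp(−c·d) = 1/5 ⇒ d = ln(5) / c
d = 1.6094 / 0.278 = 5.789 km

5790 m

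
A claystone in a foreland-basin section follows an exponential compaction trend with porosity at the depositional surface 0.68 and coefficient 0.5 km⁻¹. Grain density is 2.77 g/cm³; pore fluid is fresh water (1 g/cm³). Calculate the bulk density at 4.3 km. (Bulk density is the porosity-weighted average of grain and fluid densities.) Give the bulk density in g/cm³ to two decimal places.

Porosity at depth: n = 0.68·exp(−0.5×4.3) = 0.68×0.1165 = 0.0792
Bulk density: ρ_b = (1−n)ρ_g + n·ρ_f = 0.9208×2.77 + 0.0792×1
       = 2.551 + 0.079 = 2.630 g/cm³

2.63 g/cm³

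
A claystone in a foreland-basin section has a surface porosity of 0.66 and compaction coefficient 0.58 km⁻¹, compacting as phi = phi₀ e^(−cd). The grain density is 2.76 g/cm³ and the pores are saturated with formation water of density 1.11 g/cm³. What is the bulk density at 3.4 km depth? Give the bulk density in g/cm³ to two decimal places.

2.61 g/cm³

Porosity at depth: phi = 0.66·exp(−0.58×3.4) = 0.66×0.1392 = 0.0919
Bulk density: ρ_b = (1−phi)ρ_g + phi·ρ_f = 0.9081×2.76 + 0.0919×1.11
       = 2.506 + 0.102 = 2.608 g/cm³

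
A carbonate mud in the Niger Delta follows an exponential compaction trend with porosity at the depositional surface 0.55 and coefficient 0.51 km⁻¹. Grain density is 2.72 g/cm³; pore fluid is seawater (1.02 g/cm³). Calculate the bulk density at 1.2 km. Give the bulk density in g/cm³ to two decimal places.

2.21 g/cm³

Porosity at depth: phi = 0.55·exp(−0.51×1.2) = 0.55×0.5423 = 0.2982
Bulk density: ρ_b = (1−phi)ρ_g + phi·ρ_f = 0.7018×2.72 + 0.2982×1.02
       = 1.909 + 0.304 = 2.213 g/cm³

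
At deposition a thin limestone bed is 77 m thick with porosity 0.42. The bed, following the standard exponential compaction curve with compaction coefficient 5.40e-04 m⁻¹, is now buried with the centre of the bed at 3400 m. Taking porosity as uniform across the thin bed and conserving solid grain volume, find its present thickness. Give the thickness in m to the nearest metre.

Working in km (1 km = 1000 m; c in km⁻¹ = c in m⁻¹ × 1000):
Porosity at 3.4 km: n = 0.42·exp(−0.54×3.4) = 0.0670
Solid-volume conservation: h(1−n) = h₀(1−n₀) ⇒ h = h₀·(1−n₀)/(1−n)
h = 0.077 × (1 − 0.42)/(1 − 0.0670) = 0.077 × 0.6216 = 0.0479 km

48 m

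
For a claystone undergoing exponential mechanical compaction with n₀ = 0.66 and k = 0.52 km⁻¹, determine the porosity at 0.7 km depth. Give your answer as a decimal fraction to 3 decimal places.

n = n₀·exp(−k·d) = 0.66 × exp(−0.52 × 0.7) = 0.66 × exp(−0.364)
  = 0.66 × 0.6949 = 0.4586

0.459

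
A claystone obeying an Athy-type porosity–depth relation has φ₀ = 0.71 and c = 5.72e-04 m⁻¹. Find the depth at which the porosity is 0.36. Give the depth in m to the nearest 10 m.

1190 m

Working in km (1 km = 1000 m; c in km⁻¹ = c in m⁻¹ × 1000):
Invert Athy's law: d = ln(φ₀/φ) / c
d = ln(0.71/0.36) / 0.572 = ln(1.972) / 0.572 = 0.6792 / 0.572 = 1.187 km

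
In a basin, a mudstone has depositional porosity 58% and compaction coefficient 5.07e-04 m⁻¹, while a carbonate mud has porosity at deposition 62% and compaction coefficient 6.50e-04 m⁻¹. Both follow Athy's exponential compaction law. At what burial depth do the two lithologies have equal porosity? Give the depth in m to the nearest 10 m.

Working in km (1 km = 1000 m; k in km⁻¹ = k in m⁻¹ × 1000):
Set n₀ₐ e^(−kₐz) = n₀ᵦ e^(−kᵦz) ⇒ ln(n₀ₐ/n₀ᵦ) = (kₐ − kᵦ)·z
z = ln(0.58/0.62) / (0.507 − 0.65) = -0.0667 / -0.143 = 0.466 km

470 m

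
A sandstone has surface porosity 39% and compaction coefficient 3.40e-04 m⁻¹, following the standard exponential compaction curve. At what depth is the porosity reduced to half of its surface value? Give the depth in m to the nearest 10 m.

2040 m

Working in km (1 km = 1000 m; k in km⁻¹ = k in m⁻¹ × 1000):
n/n₀ = 1/2 ⇒ exp(−k·d) = 1/2 ⇒ d = ln(2) / k
d = 0.6931 / 0.34 = 2.039 km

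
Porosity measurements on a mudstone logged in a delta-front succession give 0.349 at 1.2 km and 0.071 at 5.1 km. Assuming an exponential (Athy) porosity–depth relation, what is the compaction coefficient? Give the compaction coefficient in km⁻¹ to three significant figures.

0.408 km⁻¹

Athy: φ(Z) = φ₀ e^(−βZ) ⇒ φ₁/φ₂ = e^{β(Z₂−Z₁)} ⇒ β = ln(φ₁/φ₂)/(Z₂−Z₁)
β = ln(0.349/0.071) / (5.1 − 1.2) = ln(4.915) / 3.9 = 1.5924 / 3.9 = 0.4083 km⁻¹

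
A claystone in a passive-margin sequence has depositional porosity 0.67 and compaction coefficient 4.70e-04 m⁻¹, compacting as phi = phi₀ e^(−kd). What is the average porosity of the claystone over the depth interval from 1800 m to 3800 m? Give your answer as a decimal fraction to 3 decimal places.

Working in km (1 km = 1000 m; k in km⁻¹ = k in m⁻¹ × 1000):
⟨phi⟩ = (1/(d₂−d₁)) ∫ phi₀ e^(−kd) dd = phi₀·(e^(−k·d₁) − e^(−k·d₂)) / (k·(d₂−d₁))
e^(−0.47×1.8) = 0.4291; e^(−0.47×3.8) = 0.1676
⟨phi⟩ = 0.67 × (0.4291 − 0.1676) / (0.47 × 2) = 0.67 × 0.2782 = 0.1864

0.186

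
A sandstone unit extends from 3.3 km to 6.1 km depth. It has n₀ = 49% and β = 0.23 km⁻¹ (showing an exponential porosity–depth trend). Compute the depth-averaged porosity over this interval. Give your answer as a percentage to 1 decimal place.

16.9%

⟨n⟩ = (1/(d₂−d₁)) ∫ n₀ e^(−βd) dd = n₀·(e^(−β·d₁) − e^(−β·d₂)) / (β·(d₂−d₁))
e^(−0.23×3.3) = 0.4681; e^(−0.23×6.1) = 0.2459
⟨n⟩ = 0.49 × (0.4681 − 0.2459) / (0.23 × 2.8) = 0.49 × 0.3451 = 0.1691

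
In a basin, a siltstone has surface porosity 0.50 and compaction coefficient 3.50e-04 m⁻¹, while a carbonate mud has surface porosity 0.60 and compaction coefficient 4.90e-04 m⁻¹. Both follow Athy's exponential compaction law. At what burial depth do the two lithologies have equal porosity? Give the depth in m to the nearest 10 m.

Working in km (1 km = 1000 m; β in km⁻¹ = β in m⁻¹ × 1000):
Set n₀ₐ e^(−βₐd) = n₀ᵦ e^(−βᵦd) ⇒ ln(n₀ₐ/n₀ᵦ) = (βₐ − βᵦ)·d
d = ln(0.5/0.6) / (0.35 − 0.49) = -0.1823 / -0.14 = 1.302 km

1300 m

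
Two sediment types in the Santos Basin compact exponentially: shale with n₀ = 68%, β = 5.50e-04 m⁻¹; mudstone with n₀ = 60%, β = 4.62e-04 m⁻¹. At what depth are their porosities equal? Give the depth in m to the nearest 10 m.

Working in km (1 km = 1000 m; β in km⁻¹ = β in m⁻¹ × 1000):
Set n₀ₐ e^(−βₐz) = n₀ᵦ e^(−βᵦz) ⇒ ln(n₀ₐ/n₀ᵦ) = (βₐ − βᵦ)·z
z = ln(0.68/0.6) / (0.55 − 0.462) = 0.1252 / 0.088 = 1.422 km

1420 m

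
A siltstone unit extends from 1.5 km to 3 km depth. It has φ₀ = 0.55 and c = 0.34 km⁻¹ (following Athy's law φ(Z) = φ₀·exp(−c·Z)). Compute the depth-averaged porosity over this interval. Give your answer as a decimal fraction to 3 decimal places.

0.259

⟨φ⟩ = (1/(Z₂−Z₁)) ∫ φ₀ e^(−cZ) dZ = φ₀·(e^(−c·Z₁) − e^(−c·Z₂)) / (c·(Z₂−Z₁))
e^(−0.34×1.5) = 0.6005; e^(−0.34×3) = 0.3606
⟨φ⟩ = 0.55 × (0.6005 − 0.3606) / (0.34 × 1.5) = 0.55 × 0.4704 = 0.2587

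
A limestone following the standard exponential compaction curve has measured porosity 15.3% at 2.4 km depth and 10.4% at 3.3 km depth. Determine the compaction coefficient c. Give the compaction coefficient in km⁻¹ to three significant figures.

0.429 km⁻¹

Athy: φ(z) = φ₀ e^(−cz) ⇒ φ₁/φ₂ = e^{c(z₂−z₁)} ⇒ c = ln(φ₁/φ₂)/(z₂−z₁)
c = ln(0.153/0.104) / (3.3 − 2.4) = ln(1.471) / 0.9 = 0.3860 / 0.9 = 0.4289 km⁻¹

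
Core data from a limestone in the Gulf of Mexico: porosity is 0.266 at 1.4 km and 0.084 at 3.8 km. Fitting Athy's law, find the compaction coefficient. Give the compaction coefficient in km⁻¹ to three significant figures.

0.480 km⁻¹

Athy: φ(Z) = φ₀ e^(−cZ) ⇒ φ₁/φ₂ = e^{c(Z₂−Z₁)} ⇒ c = ln(φ₁/φ₂)/(Z₂−Z₁)
c = ln(0.266/0.084) / (3.8 − 1.4) = ln(3.167) / 2.4 = 1.1527 / 2.4 = 0.4803 km⁻¹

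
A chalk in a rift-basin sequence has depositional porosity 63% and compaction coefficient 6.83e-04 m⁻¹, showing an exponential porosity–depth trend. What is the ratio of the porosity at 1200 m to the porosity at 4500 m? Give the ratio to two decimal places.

9.52

Working in km (1 km = 1000 m; c in km⁻¹ = c in m⁻¹ × 1000):
phi(d₁)/phi(d₂) = e^(−c·d₁)/e^(−c·d₂) = e^{c(d₂−d₁)}
= exp(0.683 × 3.3) = exp(2.254) = 9.5248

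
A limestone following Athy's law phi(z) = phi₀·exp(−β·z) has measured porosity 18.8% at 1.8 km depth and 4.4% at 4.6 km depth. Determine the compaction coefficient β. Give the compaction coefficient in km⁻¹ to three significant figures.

Athy: phi(z) = phi₀ e^(−βz) ⇒ phi₁/phi₂ = e^{β(z₂−z₁)} ⇒ β = ln(phi₁/phi₂)/(z₂−z₁)
β = ln(0.188/0.044) / (4.6 − 1.8) = ln(4.273) / 2.8 = 1.4523 / 2.8 = 0.5187 km⁻¹

0.519 km⁻¹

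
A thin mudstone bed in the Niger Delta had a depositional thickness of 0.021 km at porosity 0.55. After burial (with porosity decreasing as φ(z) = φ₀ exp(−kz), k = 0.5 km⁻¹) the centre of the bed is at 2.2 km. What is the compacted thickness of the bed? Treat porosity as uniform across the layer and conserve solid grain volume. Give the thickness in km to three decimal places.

Porosity at 2.2 km: φ = 0.55·exp(−0.5×2.2) = 0.1831
Solid-volume conservation: h(1−φ) = h₀(1−φ₀) ⇒ h = h₀·(1−φ₀)/(1−φ)
h = 0.021 × (1 − 0.55)/(1 − 0.1831) = 0.021 × 0.5508 = 0.0116 km

0.012 km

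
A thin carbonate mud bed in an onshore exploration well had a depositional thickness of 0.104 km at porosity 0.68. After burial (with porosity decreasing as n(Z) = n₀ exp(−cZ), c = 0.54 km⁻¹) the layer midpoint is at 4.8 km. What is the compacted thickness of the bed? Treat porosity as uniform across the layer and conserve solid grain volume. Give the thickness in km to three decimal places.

0.035 km

Porosity at 4.8 km: n = 0.68·exp(−0.54×4.8) = 0.0509
Solid-volume conservation: h(1−n) = h₀(1−n₀) ⇒ h = h₀·(1−n₀)/(1−n)
h = 0.104 × (1 − 0.68)/(1 − 0.0509) = 0.104 × 0.3372 = 0.0351 km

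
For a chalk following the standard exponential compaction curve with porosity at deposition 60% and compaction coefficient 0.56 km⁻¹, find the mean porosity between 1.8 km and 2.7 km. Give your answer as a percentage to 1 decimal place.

17.2%

⟨phi⟩ = (1/(z₂−z₁)) ∫ phi₀ e^(−cz) dz = phi₀·(e^(−c·z₁) − e^(−c·z₂)) / (c·(z₂−z₁))
e^(−0.56×1.8) = 0.3649; e^(−0.56×2.7) = 0.2205
⟨phi⟩ = 0.6 × (0.3649 − 0.2205) / (0.56 × 0.9) = 0.6 × 0.2867 = 0.1720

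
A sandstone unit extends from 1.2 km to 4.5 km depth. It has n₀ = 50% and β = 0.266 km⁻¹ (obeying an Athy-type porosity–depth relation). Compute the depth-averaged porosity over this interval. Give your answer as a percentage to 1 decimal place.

24.2%

⟨n⟩ = (1/(Z₂−Z₁)) ∫ n₀ e^(−βZ) dZ = n₀·(e^(−β·Z₁) − e^(−β·Z₂)) / (β·(Z₂−Z₁))
e^(−0.266×1.2) = 0.7267; e^(−0.266×4.5) = 0.3021
⟨n⟩ = 0.5 × (0.7267 − 0.3021) / (0.266 × 3.3) = 0.5 × 0.4837 = 0.2419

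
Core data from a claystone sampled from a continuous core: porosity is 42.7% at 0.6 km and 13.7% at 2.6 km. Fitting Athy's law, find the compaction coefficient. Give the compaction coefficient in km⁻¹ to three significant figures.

0.568 km⁻¹

Athy: phi(z) = phi₀ e^(−βz) ⇒ phi₁/phi₂ = e^{β(z₂−z₁)} ⇒ β = ln(phi₁/phi₂)/(z₂−z₁)
β = ln(0.427/0.137) / (2.6 − 0.6) = ln(3.117) / 2 = 1.1368 / 2 = 0.5684 km⁻¹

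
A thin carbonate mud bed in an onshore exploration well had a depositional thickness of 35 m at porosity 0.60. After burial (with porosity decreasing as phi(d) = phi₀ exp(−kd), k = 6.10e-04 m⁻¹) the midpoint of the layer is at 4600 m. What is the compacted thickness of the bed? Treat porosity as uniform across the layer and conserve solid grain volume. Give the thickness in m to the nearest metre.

15 m

Working in km (1 km = 1000 m; k in km⁻¹ = k in m⁻¹ × 1000):
Porosity at 4.6 km: phi = 0.6·exp(−0.61×4.6) = 0.0363
Solid-volume conservation: h(1−phi) = h₀(1−phi₀) ⇒ h = h₀·(1−phi₀)/(1−phi)
h = 0.035 × (1 − 0.6)/(1 − 0.0363) = 0.035 × 0.4151 = 0.0145 km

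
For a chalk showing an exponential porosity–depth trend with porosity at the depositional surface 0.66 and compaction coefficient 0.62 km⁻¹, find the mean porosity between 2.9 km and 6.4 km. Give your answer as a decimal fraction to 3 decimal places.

0.045

⟨n⟩ = (1/(Z₂−Z₁)) ∫ n₀ e^(−βZ) dZ = n₀·(e^(−β·Z₁) − e^(−β·Z₂)) / (β·(Z₂−Z₁))
e^(−0.62×2.9) = 0.1656; e^(−0.62×6.4) = 0.0189
⟨n⟩ = 0.66 × (0.1656 − 0.0189) / (0.62 × 3.5) = 0.66 × 0.0676 = 0.0446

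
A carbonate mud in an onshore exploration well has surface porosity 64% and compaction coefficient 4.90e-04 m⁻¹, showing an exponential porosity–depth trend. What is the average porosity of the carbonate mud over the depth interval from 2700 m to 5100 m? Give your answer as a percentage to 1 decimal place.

Working in km (1 km = 1000 m; k in km⁻¹ = k in m⁻¹ × 1000):
⟨n⟩ = (1/(d₂−d₁)) ∫ n₀ e^(−kd) dd = n₀·(e^(−k·d₁) − e^(−k·d₂)) / (k·(d₂−d₁))
e^(−0.49×2.7) = 0.2663; e^(−0.49×5.1) = 0.0822
⟨n⟩ = 0.64 × (0.2663 − 0.0822) / (0.49 × 2.4) = 0.64 × 0.1566 = 0.1002

10.0%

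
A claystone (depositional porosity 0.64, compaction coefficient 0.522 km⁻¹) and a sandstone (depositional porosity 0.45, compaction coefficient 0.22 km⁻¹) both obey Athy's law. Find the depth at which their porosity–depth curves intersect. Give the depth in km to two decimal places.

Set φ₀ₐ e^(−kₐZ) = φ₀ᵦ e^(−kᵦZ) ⇒ ln(φ₀ₐ/φ₀ᵦ) = (kₐ − kᵦ)·Z
Z = ln(0.64/0.45) / (0.522 − 0.22) = 0.3522 / 0.302 = 1.166 km

1.17 km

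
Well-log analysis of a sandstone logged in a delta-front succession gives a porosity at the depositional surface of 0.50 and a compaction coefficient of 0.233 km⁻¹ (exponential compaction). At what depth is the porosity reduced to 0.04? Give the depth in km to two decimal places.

10.84 km

Invert Athy's law: d = ln(φ₀/φ) / k
d = ln(0.5/0.04) / 0.233 = ln(12.5) / 0.233 = 2.5257 / 0.233 = 10.840 km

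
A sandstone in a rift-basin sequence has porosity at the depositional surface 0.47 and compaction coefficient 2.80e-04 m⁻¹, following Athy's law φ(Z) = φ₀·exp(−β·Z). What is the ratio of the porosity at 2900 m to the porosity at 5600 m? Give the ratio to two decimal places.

2.13

Working in km (1 km = 1000 m; β in km⁻¹ = β in m⁻¹ × 1000):
φ(Z₁)/φ(Z₂) = e^(−β·Z₁)/e^(−β·Z₂) = e^{β(Z₂−Z₁)}
= exp(0.28 × 2.7) = exp(0.756) = 2.1297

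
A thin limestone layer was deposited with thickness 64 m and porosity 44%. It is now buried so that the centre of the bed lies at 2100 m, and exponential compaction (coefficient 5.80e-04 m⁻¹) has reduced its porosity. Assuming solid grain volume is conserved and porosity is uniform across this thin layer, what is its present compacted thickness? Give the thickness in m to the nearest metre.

41 m

Working in km (1 km = 1000 m; c in km⁻¹ = c in m⁻¹ × 1000):
Porosity at 2.1 km: phi = 0.44·exp(−0.58×2.1) = 0.1302
Solid-volume conservation: h(1−phi) = h₀(1−phi₀) ⇒ h = h₀·(1−phi₀)/(1−phi)
h = 0.064 × (1 − 0.44)/(1 − 0.1302) = 0.064 × 0.6438 = 0.0412 km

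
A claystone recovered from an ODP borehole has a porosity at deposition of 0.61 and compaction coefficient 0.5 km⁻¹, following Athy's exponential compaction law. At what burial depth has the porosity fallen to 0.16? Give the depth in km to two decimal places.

Invert Athy's law: d = ln(n₀/n) / k
d = ln(0.61/0.16) / 0.5 = ln(3.812) / 0.5 = 1.3383 / 0.5 = 2.677 km

2.68 km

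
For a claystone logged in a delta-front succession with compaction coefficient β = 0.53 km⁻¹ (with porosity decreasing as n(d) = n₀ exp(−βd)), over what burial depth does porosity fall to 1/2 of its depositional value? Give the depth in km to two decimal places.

1.31 km

n/n₀ = 1/2 ⇒ exp(−β·d) = 1/2 ⇒ d = ln(2) / β
d = 0.6931 / 0.53 = 1.308 km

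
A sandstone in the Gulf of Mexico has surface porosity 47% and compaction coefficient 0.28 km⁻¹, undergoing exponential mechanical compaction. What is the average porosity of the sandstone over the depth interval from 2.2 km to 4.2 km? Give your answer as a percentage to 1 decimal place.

⟨φ⟩ = (1/(z₂−z₁)) ∫ φ₀ e^(−kz) dz = φ₀·(e^(−k·z₁) − e^(−k·z₂)) / (k·(z₂−z₁))
e^(−0.28×2.2) = 0.5401; e^(−0.28×4.2) = 0.3085
⟨φ⟩ = 0.47 × (0.5401 − 0.3085) / (0.28 × 2) = 0.47 × 0.4136 = 0.1944

19.4%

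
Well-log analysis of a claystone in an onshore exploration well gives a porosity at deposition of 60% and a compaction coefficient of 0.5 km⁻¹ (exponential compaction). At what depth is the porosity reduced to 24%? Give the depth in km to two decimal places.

1.83 km

Invert Athy's law: z = ln(phi₀/phi) / c
z = ln(0.6/0.24) / 0.5 = ln(2.5) / 0.5 = 0.9163 / 0.5 = 1.833 km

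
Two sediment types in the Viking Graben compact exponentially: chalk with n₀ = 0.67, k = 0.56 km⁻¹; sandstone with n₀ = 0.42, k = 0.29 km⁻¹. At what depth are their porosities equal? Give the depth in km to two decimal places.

1.73 km

Set n₀ₐ e^(−kₐZ) = n₀ᵦ e^(−kᵦZ) ⇒ ln(n₀ₐ/n₀ᵦ) = (kₐ − kᵦ)·Z
Z = ln(0.67/0.42) / (0.56 − 0.29) = 0.4670 / 0.27 = 1.730 km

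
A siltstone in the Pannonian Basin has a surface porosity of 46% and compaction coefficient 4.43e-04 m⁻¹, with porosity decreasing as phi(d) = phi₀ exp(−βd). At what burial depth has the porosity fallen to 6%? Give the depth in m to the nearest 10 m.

4600 m

Working in km (1 km = 1000 m; β in km⁻¹ = β in m⁻¹ × 1000):
Invert Athy's law: d = ln(phi₀/phi) / β
d = ln(0.46/0.06) / 0.443 = ln(7.667) / 0.443 = 2.0369 / 0.443 = 4.598 km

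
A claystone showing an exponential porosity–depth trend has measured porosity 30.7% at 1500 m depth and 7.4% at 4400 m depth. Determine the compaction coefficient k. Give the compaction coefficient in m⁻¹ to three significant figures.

Working in km (1 km = 1000 m; k in km⁻¹ = k in m⁻¹ × 1000):
Athy: φ(Z) = φ₀ e^(−kZ) ⇒ φ₁/φ₂ = e^{k(Z₂−Z₁)} ⇒ k = ln(φ₁/φ₂)/(Z₂−Z₁)
k = ln(0.307/0.074) / (4.4 − 1.5) = ln(4.149) / 2.9 = 1.4228 / 2.9 = 0.4906 km⁻¹

0.000491 m⁻¹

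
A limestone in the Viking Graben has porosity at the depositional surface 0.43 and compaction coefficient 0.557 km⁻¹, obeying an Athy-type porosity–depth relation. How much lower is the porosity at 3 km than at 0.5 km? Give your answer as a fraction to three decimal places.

n(0.5) = 0.43·e^(−0.557×0.5) = 0.3255
n(3) = 0.43·e^(−0.557×3) = 0.0809
Δn = 0.3255 − 0.0809 = 0.2446

0.245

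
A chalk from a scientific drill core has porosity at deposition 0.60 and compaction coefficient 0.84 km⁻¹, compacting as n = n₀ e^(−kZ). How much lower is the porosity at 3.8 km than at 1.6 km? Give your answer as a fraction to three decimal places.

n(1.6) = 0.6·e^(−0.84×1.6) = 0.1565
n(3.8) = 0.6·e^(−0.84×3.8) = 0.0247
Δn = 0.1565 − 0.0247 = 0.1318

0.132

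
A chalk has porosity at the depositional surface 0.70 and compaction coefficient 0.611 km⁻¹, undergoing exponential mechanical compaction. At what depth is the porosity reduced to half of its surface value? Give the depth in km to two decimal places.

n/n₀ = 1/2 ⇒ exp(−k·d) = 1/2 ⇒ d = ln(2) / k
d = 0.6931 / 0.611 = 1.134 km

1.13 km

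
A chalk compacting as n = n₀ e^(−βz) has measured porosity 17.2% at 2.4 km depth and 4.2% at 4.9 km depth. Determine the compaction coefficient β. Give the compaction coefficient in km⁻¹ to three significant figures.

0.564 km⁻¹

Athy: n(z) = n₀ e^(−βz) ⇒ n₁/n₂ = e^{β(z₂−z₁)} ⇒ β = ln(n₁/n₂)/(z₂−z₁)
β = ln(0.172/0.042) / (4.9 − 2.4) = ln(4.095) / 2.5 = 1.4098 / 2.5 = 0.5639 km⁻¹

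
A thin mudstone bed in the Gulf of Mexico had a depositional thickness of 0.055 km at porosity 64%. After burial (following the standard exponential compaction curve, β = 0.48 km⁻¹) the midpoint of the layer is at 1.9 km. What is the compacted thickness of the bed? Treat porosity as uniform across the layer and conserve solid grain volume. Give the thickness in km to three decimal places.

0.027 km

Porosity at 1.9 km: n = 0.64·exp(−0.48×1.9) = 0.2571
Solid-volume conservation: h(1−n) = h₀(1−n₀) ⇒ h = h₀·(1−n₀)/(1−n)
h = 0.055 × (1 − 0.64)/(1 − 0.2571) = 0.055 × 0.4846 = 0.0267 km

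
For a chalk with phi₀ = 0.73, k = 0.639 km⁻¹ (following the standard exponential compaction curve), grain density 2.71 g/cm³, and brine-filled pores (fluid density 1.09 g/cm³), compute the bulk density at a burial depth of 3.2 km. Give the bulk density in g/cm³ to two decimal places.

2.56 g/cm³

Porosity at depth: phi = 0.73·exp(−0.639×3.2) = 0.73×0.1294 = 0.0945
Bulk density: ρ_b = (1−phi)ρ_g + phi·ρ_f = 0.9055×2.71 + 0.0945×1.09
       = 2.454 + 0.103 = 2.557 g/cm³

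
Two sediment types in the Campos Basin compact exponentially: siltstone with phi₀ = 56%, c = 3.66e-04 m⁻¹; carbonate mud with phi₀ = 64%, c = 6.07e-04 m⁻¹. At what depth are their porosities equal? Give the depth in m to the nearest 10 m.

550 m

Working in km (1 km = 1000 m; c in km⁻¹ = c in m⁻¹ × 1000):
Set phi₀ₐ e^(−cₐd) = phi₀ᵦ e^(−cᵦd) ⇒ ln(phi₀ₐ/phi₀ᵦ) = (cₐ − cᵦ)·d
d = ln(0.56/0.64) / (0.366 − 0.607) = -0.1335 / -0.241 = 0.554 km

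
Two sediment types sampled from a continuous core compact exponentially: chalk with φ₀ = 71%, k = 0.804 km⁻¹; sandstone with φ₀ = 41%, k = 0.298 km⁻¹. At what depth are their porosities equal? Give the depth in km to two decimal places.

Set φ₀ₐ e^(−kₐd) = φ₀ᵦ e^(−kᵦd) ⇒ ln(φ₀ₐ/φ₀ᵦ) = (kₐ − kᵦ)·d
d = ln(0.71/0.41) / (0.804 − 0.298) = 0.5491 / 0.506 = 1.085 km

1.09 km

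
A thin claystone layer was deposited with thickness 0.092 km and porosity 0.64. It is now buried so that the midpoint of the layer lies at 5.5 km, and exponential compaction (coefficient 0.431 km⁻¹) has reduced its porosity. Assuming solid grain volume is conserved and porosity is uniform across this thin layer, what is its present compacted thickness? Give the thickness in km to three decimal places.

Porosity at 5.5 km: φ = 0.64·exp(−0.431×5.5) = 0.0598
Solid-volume conservation: h(1−φ) = h₀(1−φ₀) ⇒ h = h₀·(1−φ₀)/(1−φ)
h = 0.092 × (1 − 0.64)/(1 − 0.0598) = 0.092 × 0.3829 = 0.0352 km

0.035 km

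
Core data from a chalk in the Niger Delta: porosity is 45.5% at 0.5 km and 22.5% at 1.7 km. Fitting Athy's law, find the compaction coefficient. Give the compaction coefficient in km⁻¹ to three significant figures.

Athy: n(z) = n₀ e^(−βz) ⇒ n₁/n₂ = e^{β(z₂−z₁)} ⇒ β = ln(n₁/n₂)/(z₂−z₁)
β = ln(0.455/0.225) / (1.7 − 0.5) = ln(2.022) / 1.2 = 0.7042 / 1.2 = 0.5868 km⁻¹

0.587 km⁻¹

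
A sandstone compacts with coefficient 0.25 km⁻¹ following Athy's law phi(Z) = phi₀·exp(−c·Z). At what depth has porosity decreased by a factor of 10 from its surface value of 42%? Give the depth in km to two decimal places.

phi/phi₀ = 1/10 ⇒ exp(−c·Z) = 1/10 ⇒ Z = ln(10) / c
Z = 2.3026 / 0.25 = 9.210 km

9.21 km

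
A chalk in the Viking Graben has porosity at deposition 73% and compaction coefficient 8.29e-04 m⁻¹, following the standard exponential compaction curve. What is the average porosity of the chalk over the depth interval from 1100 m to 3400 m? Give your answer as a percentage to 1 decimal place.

13.1%

Working in km (1 km = 1000 m; k in km⁻¹ = k in m⁻¹ × 1000):
⟨φ⟩ = (1/(Z₂−Z₁)) ∫ φ₀ e^(−kZ) dZ = φ₀·(e^(−k·Z₁) − e^(−k·Z₂)) / (k·(Z₂−Z₁))
e^(−0.829×1.1) = 0.4018; e^(−0.829×3.4) = 0.0597
⟨φ⟩ = 0.73 × (0.4018 − 0.0597) / (0.829 × 2.3) = 0.73 × 0.1794 = 0.1310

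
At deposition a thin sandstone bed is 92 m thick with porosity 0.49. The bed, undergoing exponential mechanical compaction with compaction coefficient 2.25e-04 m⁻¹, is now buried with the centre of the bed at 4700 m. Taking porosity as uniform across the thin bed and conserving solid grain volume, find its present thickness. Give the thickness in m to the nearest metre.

57 m

Working in km (1 km = 1000 m; β in km⁻¹ = β in m⁻¹ × 1000):
Porosity at 4.7 km: φ = 0.49·exp(−0.225×4.7) = 0.1702
Solid-volume conservation: h(1−φ) = h₀(1−φ₀) ⇒ h = h₀·(1−φ₀)/(1−φ)
h = 0.092 × (1 − 0.49)/(1 − 0.1702) = 0.092 × 0.6146 = 0.0565 km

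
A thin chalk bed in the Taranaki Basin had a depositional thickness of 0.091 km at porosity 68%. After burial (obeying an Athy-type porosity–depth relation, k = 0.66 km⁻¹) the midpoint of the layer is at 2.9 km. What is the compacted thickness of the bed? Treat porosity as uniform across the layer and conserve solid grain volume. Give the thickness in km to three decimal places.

0.032 km

Porosity at 2.9 km: φ = 0.68·exp(−0.66×2.9) = 0.1003
Solid-volume conservation: h(1−φ) = h₀(1−φ₀) ⇒ h = h₀·(1−φ₀)/(1−φ)
h = 0.091 × (1 − 0.68)/(1 − 0.1003) = 0.091 × 0.3557 = 0.0324 km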